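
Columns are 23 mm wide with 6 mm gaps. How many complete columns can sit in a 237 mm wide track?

8 columns

8 columns: 8·23 + 7·6 = 226 mm ≤ 237.
9 columns: 255 mm > 237. So 8.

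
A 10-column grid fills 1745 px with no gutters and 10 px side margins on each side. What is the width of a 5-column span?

Take off 20 px of margins, leaving 1725 px.
1725 / 10 = 172.5 px per column.
5-column span = 5·172.5 = 862.5 px.

862.5 px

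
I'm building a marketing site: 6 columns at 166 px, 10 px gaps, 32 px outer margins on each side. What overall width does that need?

Artboard = 2·32 + 6·166 + 5·10 = 64 + 996 + 50 = 1110 px.

1110 px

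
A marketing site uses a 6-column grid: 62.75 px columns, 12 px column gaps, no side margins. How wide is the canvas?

Total width: 6·62.75 + 5·12 = 436.5 px.

436.5 px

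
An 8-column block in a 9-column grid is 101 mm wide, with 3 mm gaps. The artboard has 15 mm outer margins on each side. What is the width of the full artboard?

144 mm

101 − 7·3 = 80; ÷8 gives c = 10 mm.
Total width: 2·15 + 9·10 + 8·3 = 144 mm.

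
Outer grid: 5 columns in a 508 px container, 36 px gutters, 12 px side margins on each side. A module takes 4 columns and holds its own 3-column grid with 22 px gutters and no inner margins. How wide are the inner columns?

Subtract both margins: 508 − 2·12 = 484 px.
Subtracting 4 gutters of 36 leaves 340 for 5 columns, so c = 68 px.
Span of 4: 4·68 + 3·36 = 272 + 108 = 380 px.
3 columns + 2 gutters: 3d + 2·22 = 380.
3d = 380 − 44 = 336, so d = 112 px.

112 px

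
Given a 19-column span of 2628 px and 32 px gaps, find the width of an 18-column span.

Subtracting 18 gaps of 32 leaves 2052 for 19 columns, so c = 108 px.
18 columns plus 17 gaps: 1944 + 544 = 2488 px.

2488 px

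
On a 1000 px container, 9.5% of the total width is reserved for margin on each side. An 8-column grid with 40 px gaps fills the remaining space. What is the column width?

1000 × (1 − 2·9.5%) = 1000 × 81% = 810 px for the columns.
Subtracting 7 gaps of 40 leaves 530 for 8 columns, so c = 66.25 px.

66.25 px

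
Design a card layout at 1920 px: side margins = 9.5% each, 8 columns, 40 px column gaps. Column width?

Margins: 9.5% × 1920 = 182.4 px each, so content = 1920 − 364.8 = 1555.2 px.
8 columns + 7 column gaps: 8c + 7·40 = 1555.2.
8c = 1555.2 − 280 = 1275.2, so c = 159.4 px.

159.4 px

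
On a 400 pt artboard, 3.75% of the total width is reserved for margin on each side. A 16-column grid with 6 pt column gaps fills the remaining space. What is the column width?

17.5 pt

400 × (1 − 2·3.75%) = 400 × 92.5% = 370 pt for the columns.
Subtracting 15 column gaps of 6 leaves 280 for 16 columns, so c = 17.5 pt.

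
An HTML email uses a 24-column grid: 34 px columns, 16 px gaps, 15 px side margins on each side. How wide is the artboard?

Artboard = 2·15 + 24·34 + 23·16 = 30 + 816 + 368 = 1214 px.

1214 px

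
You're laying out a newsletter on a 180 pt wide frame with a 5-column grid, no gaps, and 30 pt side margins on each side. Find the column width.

24 pt

Content width = 180 − 2·30 = 120 pt.
5c = 120 → c = 24 pt.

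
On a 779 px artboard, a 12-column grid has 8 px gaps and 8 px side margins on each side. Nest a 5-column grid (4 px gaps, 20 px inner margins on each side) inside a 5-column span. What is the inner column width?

Subtract both margins: 779 − 2·8 = 763 px.
12c + 11·8 = 763 → 12c = 675 → c = 56.25 px.
Span of 5: 5·56.25 + 4·8 = 281.25 + 32 = 313.25 px.
Inner content = 313.25 − 2·20 = 273.25 px.
Subtracting 4 gaps of 4 leaves 257.25 for 5 columns, so d = 51.45 px.

51.45 px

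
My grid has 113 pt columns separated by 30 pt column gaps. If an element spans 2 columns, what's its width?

2-column span = 2·113 + 1·30 = 256 pt.

256 pt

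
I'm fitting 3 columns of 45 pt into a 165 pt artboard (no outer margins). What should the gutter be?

15 pt

Columns use 135 pt, leaving 30 pt across 2 gutters = 15 pt each.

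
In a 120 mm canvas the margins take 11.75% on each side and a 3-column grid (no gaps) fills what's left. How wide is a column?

30.6 mm

120 × (1 − 2·11.75%) = 120 × 76.5% = 91.8 mm for the columns.
91.8 / 3 = 30.6 mm per column.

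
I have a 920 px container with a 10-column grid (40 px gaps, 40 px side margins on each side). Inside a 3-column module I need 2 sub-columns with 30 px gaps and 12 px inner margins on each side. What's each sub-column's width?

85 px

Outer content = 920 − 2·40 = 840 px.
840 − 9·40 = 480; ÷10 gives c = 48 px.
3 columns plus 2 gaps: 144 + 80 = 224 px.
Inner content = 224 − 2·12 = 200 px.
200 − 1·30 = 170; ÷2 gives d = 85 px.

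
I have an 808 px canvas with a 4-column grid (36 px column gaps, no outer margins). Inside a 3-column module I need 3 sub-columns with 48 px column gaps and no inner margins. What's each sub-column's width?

167 px

Subtracting 3 column gaps of 36 leaves 700 for 4 columns, so c = 175 px.
Span of 3: 3·175 + 2·36 = 525 + 72 = 597 px.
Subtracting 2 column gaps of 48 leaves 501 for 3 columns, so d = 167 px.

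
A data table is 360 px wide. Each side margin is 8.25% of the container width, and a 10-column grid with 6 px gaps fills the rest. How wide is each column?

24.66 px

360 × (1 − 2·8.25%) = 360 × 83.5% = 300.6 px for the columns.
300.6 − 9·6 = 246.6; ÷10 gives c = 24.66 px.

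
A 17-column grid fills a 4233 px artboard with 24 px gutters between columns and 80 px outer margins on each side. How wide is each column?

217 px

Subtract both margins: 4233 − 2·80 = 4073 px.
Subtracting 16 gutters of 24 leaves 3689 for 17 columns, so c = 217 px.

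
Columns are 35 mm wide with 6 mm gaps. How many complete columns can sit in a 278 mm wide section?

6 columns: 6·35 + 5·6 = 240 mm ≤ 278.
7 columns: 281 mm > 278. So 6.

6 columns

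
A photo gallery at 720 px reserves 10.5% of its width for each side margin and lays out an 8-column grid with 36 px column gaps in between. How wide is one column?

Each margin = 10.5% of 720 = 75.6 px; content = 720 − 2·75.6 = 568.8 px.
8 columns + 7 column gaps: 8c + 7·36 = 568.8.
8c = 568.8 − 252 = 316.8, so c = 39.6 px.

39.6 px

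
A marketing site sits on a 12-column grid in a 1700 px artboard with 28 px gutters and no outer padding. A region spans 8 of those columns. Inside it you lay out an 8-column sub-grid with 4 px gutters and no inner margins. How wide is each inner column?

137 px

12 columns + 11 gutters: 12c + 11·28 = 1700.
12c = 1700 − 308 = 1392, so c = 116 px.
8-column span = 8·116 + 7·28 = 1124 px.
Subtracting 7 gutters of 4 leaves 1096 for 8 columns, so d = 137 px.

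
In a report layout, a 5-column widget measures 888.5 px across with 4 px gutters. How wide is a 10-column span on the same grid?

1781 px

5 columns + 4 gutters: 5c + 4·4 = 888.5.
5c = 888.5 − 16 = 872.5, so c = 174.5 px.
Span of 10: 10·174.5 + 9·4 = 1745 + 36 = 1781 px.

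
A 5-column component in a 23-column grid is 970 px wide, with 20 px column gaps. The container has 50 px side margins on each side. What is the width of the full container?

970 − 4·20 = 890; ÷5 gives c = 178 px.
Adding margins, columns and gutters: 100 + 4094 + 440 = 4634 px.

4634 px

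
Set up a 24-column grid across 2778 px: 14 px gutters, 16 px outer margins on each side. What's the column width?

Take off 32 px of margins, leaving 2746 px.
24c + 23·14 = 2746 → 24c = 2424 → c = 101 px.

101 px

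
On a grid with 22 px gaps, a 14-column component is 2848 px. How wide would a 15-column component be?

2848 − 13·22 = 2562; ÷14 gives c = 183 px.
15-column span = 15·183 + 14·22 = 3053 px.

3053 px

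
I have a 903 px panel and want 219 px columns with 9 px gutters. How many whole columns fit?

4 columns: 4·219 + 3·9 = 903 px ≤ 903.
5 columns: 1131 px > 903. So 4.

4 columns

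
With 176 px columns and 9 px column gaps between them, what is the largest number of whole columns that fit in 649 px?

Each extra column adds 176 + 9 = 185 px.
(649 + 9) / 185 = 3.56, so 3 columns fit.

3 columns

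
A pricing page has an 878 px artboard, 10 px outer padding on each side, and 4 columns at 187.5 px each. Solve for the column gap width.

Subtract both margins: 878 − 2·10 = 858 px.
4 columns take 4·187.5 = 750 px; remaining 108 splits into 3 column gaps.
g = 108 / 3 = 36 px.

36 px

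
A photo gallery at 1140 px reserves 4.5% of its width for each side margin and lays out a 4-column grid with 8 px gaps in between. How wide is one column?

Margins: 4.5% × 1140 = 51.3 px each, so content = 1140 − 102.6 = 1037.4 px.
4c + 3·8 = 1037.4 → 4c = 1013.4 → c = 253.35 px.

253.35 px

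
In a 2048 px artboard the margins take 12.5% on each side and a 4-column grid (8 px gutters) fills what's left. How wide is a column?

378 px

Margins: 12.5% × 2048 = 256 px each, so content = 2048 − 512 = 1536 px.
Subtracting 3 gutters of 8 leaves 1512 for 4 columns, so c = 378 px.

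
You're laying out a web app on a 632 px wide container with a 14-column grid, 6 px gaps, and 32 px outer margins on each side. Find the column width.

Inside the margins: 632 − 64 = 568 px.
14c + 13·6 = 568 → 14c = 490 → c = 35 px.

35 px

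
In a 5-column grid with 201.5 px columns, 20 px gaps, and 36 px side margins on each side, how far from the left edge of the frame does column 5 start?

922 px

Before column 5: the margin + 4 columns + 4 gaps.
Offset = 36 + 4·(201.5 + 20) = 36 + 886 = 922 px.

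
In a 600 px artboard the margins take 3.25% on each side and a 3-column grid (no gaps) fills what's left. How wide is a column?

Each margin = 3.25% of 600 = 19.5 px; content = 600 − 2·19.5 = 561 px.
3c = 561 → c = 187 px.

187 px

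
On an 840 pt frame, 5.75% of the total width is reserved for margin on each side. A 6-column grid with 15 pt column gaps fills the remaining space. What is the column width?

111.4 pt

Each margin = 5.75% of 840 = 48.3 pt; content = 840 − 2·48.3 = 743.4 pt.
743.4 − 5·15 = 668.4; ÷6 gives c = 111.4 pt.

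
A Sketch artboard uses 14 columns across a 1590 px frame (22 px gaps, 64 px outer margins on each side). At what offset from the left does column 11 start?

1124 px

Take off 128 px of margins, leaving 1462 px.
14c + 13·22 = 1462 → 14c = 1176 → c = 84 px.
Column 11 starts at margin + 10·(column + gutter) = 64 + 10·106 = 1124 px.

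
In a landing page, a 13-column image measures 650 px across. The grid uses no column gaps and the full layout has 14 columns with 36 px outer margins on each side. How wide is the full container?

772 px

650 / 13 = 50 px per column.
Total width: 2·36 + 14·50 = 772 px.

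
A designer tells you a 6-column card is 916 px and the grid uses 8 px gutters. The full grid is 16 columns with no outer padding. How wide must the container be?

2456 px

6 columns + 5 gutters: 6c + 5·8 = 916.
6c = 916 − 40 = 876, so c = 146 px.
Container = 16·146 + 15·8 = 2336 + 120 = 2456 px.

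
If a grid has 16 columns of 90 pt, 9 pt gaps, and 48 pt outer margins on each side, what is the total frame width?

1671 pt

Adding margins, columns and gutters: 96 + 1440 + 135 = 1671 pt.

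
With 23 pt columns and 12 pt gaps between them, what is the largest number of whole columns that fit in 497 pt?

14 columns

k columns need k·23 + (k−1)·12 = k·35 − 12.
k·35 − 12 ≤ 497 → k ≤ 509 / 35 ≈ 14.54, so k = 14.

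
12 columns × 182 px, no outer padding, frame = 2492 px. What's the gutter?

Columns use 2184 px, leaving 308 px across 11 gutters = 28 px each.

28 px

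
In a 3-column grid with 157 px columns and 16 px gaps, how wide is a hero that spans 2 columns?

2 columns plus 1 gap: 314 + 16 = 330 px.

330 px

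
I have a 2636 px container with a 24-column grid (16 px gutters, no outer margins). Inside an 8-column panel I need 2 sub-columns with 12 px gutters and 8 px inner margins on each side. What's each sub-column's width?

2636 − 23·16 = 2268; ÷24 gives c = 94.5 px.
8 columns plus 7 gutters: 756 + 112 = 868 px.
Inner content = 868 − 2·8 = 852 px.
2d + 1·12 = 852 → 2d = 840 → d = 420 px.

420 px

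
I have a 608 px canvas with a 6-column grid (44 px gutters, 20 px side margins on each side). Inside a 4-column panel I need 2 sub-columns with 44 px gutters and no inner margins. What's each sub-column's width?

160 px

Subtract both margins: 608 − 2·20 = 568 px.
6c + 5·44 = 568 → 6c = 348 → c = 58 px.
Span of 4: 4·58 + 3·44 = 232 + 132 = 364 px.
2d + 1·44 = 364 → 2d = 320 → d = 160 px.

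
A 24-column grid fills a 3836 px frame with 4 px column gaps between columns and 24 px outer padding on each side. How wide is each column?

154 px

Inside the margins: 3836 − 48 = 3788 px.
Subtracting 23 column gaps of 4 leaves 3696 for 24 columns, so c = 154 px.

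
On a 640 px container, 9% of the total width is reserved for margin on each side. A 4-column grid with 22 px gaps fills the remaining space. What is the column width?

114.7 px

Margins: 9% × 640 = 57.6 px each, so content = 640 − 115.2 = 524.8 px.
4 columns + 3 gaps: 4c + 3·22 = 524.8.
4c = 524.8 − 66 = 458.8, so c = 114.7 px.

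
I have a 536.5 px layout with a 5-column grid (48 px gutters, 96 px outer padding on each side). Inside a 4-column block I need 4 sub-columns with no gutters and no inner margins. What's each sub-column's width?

66.5 px

Outer content = 536.5 − 2·96 = 344.5 px.
5c + 4·48 = 344.5 → 5c = 152.5 → c = 30.5 px.
4-column span = 4·30.5 + 3·48 = 266 px.
266 / 4 = 66.5 px per column.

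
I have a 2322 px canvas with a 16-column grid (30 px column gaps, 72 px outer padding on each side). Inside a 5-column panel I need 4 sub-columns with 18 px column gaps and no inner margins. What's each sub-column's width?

Outer content = 2322 − 2·72 = 2178 px.
16c + 15·30 = 2178 → 16c = 1728 → c = 108 px.
Span of 5: 5·108 + 4·30 = 540 + 120 = 660 px.
Subtracting 3 column gaps of 18 leaves 606 for 4 columns, so d = 151.5 px.

151.5 px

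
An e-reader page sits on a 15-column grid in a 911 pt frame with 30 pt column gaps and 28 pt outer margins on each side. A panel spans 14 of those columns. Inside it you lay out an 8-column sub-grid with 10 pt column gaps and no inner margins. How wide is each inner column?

Inside the margins: 911 − 56 = 855 pt.
Subtracting 14 column gaps of 30 leaves 435 for 15 columns, so c = 29 pt.
Span of 14: 14·29 + 13·30 = 406 + 390 = 796 pt.
796 − 7·10 = 726; ÷8 gives d = 90.75 pt.

90.75 pt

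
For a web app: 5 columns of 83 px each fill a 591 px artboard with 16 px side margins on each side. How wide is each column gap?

36 px

Inside the margins: 591 − 32 = 559 px.
5·83 + 4g = 559 → 4g = 144 → g = 36 px.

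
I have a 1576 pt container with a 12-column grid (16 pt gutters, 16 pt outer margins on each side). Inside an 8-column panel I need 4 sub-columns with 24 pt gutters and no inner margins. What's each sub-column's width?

238 pt

Inside the margins: 1576 − 32 = 1544 pt.
1544 − 11·16 = 1368; ÷12 gives c = 114 pt.
8 columns plus 7 gutters: 912 + 112 = 1024 pt.
4d + 3·24 = 1024 → 4d = 952 → d = 238 pt.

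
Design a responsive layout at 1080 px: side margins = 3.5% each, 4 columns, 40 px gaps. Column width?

221.1 px

Each margin = 3.5% of 1080 = 37.8 px; content = 1080 − 2·37.8 = 1004.4 px.
4c + 3·40 = 1004.4 → 4c = 884.4 → c = 221.1 px.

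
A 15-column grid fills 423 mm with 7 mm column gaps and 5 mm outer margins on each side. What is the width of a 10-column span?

273 mm

Take off 10 mm of margins, leaving 413 mm.
15 columns + 14 column gaps: 15c + 14·7 = 413.
15c = 413 − 98 = 315, so c = 21 mm.
10 columns plus 9 column gaps: 210 + 63 = 273 mm.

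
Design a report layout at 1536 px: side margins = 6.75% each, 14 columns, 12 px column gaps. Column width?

Margins: 6.75% × 1536 = 103.68 px each, so content = 1536 − 207.36 = 1328.64 px.
1328.64 − 13·12 = 1172.64; ÷14 gives c = 83.76 px.

83.76 px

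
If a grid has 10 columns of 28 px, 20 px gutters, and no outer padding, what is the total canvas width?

460 px

Canvas = 10·28 + 9·20 = 280 + 180 = 460 px.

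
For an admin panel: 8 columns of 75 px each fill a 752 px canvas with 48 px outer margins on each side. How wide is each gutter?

Take off 96 px of margins, leaving 656 px.
Columns use 600 px, leaving 56 px across 7 gutters = 8 px each.

8 px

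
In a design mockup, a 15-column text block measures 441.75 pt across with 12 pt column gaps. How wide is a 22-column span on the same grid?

15c + 14·12 = 441.75 → 15c = 273.75 → c = 18.25 pt.
22-column span = 22·18.25 + 21·12 = 653.5 pt.

653.5 pt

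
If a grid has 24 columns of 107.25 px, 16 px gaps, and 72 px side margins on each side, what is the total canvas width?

3086 px

Canvas = 2·72 + 24·107.25 + 23·16 = 144 + 2574 + 368 = 3086 px.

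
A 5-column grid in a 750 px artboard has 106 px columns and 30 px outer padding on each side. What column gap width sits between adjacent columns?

Inside the margins: 750 − 60 = 690 px.
5·106 + 4g = 690 → 4g = 160 → g = 40 px.

40 px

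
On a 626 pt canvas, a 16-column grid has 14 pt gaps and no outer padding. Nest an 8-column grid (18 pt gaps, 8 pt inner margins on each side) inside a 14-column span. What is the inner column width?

50.5 pt

626 − 15·14 = 416; ÷16 gives c = 26 pt.
14-column span = 14·26 + 13·14 = 546 pt.
Inner content = 546 − 2·8 = 530 pt.
8 columns + 7 gaps: 8d + 7·18 = 530.
8d = 530 − 126 = 404, so d = 50.5 pt.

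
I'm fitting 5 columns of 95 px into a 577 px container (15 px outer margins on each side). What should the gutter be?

Inside the margins: 577 − 30 = 547 px.
Columns use 475 px, leaving 72 px across 4 gutters = 18 px each.

18 px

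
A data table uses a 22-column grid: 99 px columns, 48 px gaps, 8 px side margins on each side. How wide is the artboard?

Adding margins, columns and gutters: 16 + 2178 + 1008 = 3202 px.

3202 px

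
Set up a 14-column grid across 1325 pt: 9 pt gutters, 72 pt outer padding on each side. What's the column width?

Content width = 1325 − 2·72 = 1181 pt.
14 columns + 13 gutters: 14c + 13·9 = 1181.
14c = 1181 − 117 = 1064, so c = 76 pt.

76 pt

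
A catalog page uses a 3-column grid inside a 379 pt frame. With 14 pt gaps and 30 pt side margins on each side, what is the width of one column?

Take off 60 pt of margins, leaving 319 pt.
3 columns + 2 gaps: 3c + 2·14 = 319.
3c = 319 − 28 = 291, so c = 97 pt.

97 pt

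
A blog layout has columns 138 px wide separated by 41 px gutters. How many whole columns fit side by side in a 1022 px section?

5 columns

Each extra column adds 138 + 41 = 179 px.
(1022 + 41) / 179 = 5.94, so 5 columns fit.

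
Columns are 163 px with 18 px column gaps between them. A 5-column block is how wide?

Span of 5: 5·163 + 4·18 = 815 + 72 = 887 px.

887 px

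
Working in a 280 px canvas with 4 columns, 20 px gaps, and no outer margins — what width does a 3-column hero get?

205 px

Subtracting 3 gaps of 20 leaves 220 for 4 columns, so c = 55 px.
3-column span = 3·55 + 2·20 = 205 px.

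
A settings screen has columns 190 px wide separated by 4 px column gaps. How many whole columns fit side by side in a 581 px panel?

Each extra column adds 190 + 4 = 194 px.
(581 + 4) / 194 = 3.02, so 3 columns fit.

3 columns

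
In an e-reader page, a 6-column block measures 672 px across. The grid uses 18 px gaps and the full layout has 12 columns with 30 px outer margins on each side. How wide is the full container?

672 − 5·18 = 582; ÷6 gives c = 97 px.
Adding margins, columns and gutters: 60 + 1164 + 198 = 1422 px.

1422 px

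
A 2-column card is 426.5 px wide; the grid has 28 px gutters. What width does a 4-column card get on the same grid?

881 px

426.5 − 1·28 = 398.5; ÷2 gives c = 199.25 px.
Span of 4: 4·199.25 + 3·28 = 797 + 84 = 881 px.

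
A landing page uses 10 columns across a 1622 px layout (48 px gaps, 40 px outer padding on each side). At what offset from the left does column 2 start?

Inside the margins: 1622 − 80 = 1542 px.
10c + 9·48 = 1542 → 10c = 1110 → c = 111 px.
Column 2 starts at margin + 1·(column + gutter) = 40 + 1·159 = 199 px.

199 px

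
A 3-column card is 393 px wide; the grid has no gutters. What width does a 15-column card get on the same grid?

With no gutters, each column is 393/3 = 131 px.
With no gutters, 15 columns span 15·131 = 1965 px.

1965 px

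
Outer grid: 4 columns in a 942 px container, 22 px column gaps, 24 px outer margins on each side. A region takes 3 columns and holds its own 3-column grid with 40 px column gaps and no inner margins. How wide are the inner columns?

195 px

Outer content = 942 − 2·24 = 894 px.
4c + 3·22 = 894 → 4c = 828 → c = 207 px.
Span of 3: 3·207 + 2·22 = 621 + 44 = 665 px.
3d + 2·40 = 665 → 3d = 585 → d = 195 px.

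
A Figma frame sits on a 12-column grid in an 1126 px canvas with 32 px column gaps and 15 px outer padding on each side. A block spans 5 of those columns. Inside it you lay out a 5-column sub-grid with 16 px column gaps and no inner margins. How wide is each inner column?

74.8 px

Subtract both margins: 1126 − 2·15 = 1096 px.
Subtracting 11 column gaps of 32 leaves 744 for 12 columns, so c = 62 px.
5-column span = 5·62 + 4·32 = 438 px.
5d + 4·16 = 438 → 5d = 374 → d = 74.8 px.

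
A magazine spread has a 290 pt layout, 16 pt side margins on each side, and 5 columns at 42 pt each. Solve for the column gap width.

Subtract both margins: 290 − 2·16 = 258 pt.
5·42 + 4g = 258 → 4g = 48 → g = 12 pt.

12 pt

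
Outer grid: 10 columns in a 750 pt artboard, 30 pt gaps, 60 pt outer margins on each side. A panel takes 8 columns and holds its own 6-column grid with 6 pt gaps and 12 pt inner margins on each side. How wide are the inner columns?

Inside the margins: 750 − 120 = 630 pt.
10c + 9·30 = 630 → 10c = 360 → c = 36 pt.
8 columns plus 7 gaps: 288 + 210 = 498 pt.
Inner content = 498 − 2·12 = 474 pt.
Subtracting 5 gaps of 6 leaves 444 for 6 columns, so d = 74 pt.

74 pt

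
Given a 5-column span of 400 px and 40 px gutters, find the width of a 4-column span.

312 px

Subtracting 4 gutters of 40 leaves 240 for 5 columns, so c = 48 px.
4-column span = 4·48 + 3·40 = 312 px.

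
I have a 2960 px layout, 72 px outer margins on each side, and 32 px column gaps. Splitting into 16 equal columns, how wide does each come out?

Inside the margins: 2960 − 144 = 2816 px.
Subtracting 15 column gaps of 32 leaves 2336 for 16 columns, so c = 146 px.

146 px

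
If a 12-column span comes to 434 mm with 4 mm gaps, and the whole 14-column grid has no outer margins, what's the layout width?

507 mm

12c + 11·4 = 434 → 12c = 390 → c = 32.5 mm.
Layout = 14·32.5 + 13·4 = 455 + 52 = 507 mm.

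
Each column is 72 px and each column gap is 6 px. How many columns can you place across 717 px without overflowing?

9 columns

k columns need k·72 + (k−1)·6 = k·78 − 6.
k·78 − 6 ≤ 717 → k ≤ 723 / 78 ≈ 9.27, so k = 9.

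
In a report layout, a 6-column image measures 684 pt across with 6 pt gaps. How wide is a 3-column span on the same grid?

Subtracting 5 gaps of 6 leaves 654 for 6 columns, so c = 109 pt.
Span of 3: 3·109 + 2·6 = 327 + 12 = 339 pt.

339 pt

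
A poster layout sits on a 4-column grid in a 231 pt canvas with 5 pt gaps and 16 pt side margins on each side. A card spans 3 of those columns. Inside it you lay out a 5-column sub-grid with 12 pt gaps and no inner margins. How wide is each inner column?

Take off 32 pt of margins, leaving 199 pt.
Subtracting 3 gaps of 5 leaves 184 for 4 columns, so c = 46 pt.
3 columns plus 2 gaps: 138 + 10 = 148 pt.
Subtracting 4 gaps of 12 leaves 100 for 5 columns, so d = 20 pt.

20 pt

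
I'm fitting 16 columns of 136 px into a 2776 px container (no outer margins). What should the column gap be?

40 px

16 columns take 16·136 = 2176 px; remaining 600 splits into 15 column gaps.
g = 600 / 15 = 40 px.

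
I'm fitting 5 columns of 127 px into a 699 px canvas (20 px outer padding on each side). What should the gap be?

6 px

Take off 40 px of margins, leaving 659 px.
5 columns take 5·127 = 635 px; remaining 24 splits into 4 gaps.
g = 24 / 4 = 6 px.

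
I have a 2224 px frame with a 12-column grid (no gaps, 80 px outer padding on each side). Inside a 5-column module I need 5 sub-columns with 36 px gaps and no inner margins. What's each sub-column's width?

Subtract both margins: 2224 − 2·80 = 2064 px.
With no gaps, each column is 2064/12 = 172 px.
With no gaps, 5 columns span 5·172 = 860 px.
860 − 4·36 = 716; ÷5 gives d = 143.2 px.

143.2 px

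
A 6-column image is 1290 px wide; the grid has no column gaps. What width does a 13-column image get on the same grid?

With no column gaps, each column is 1290/6 = 215 px.
With no column gaps, 13 columns span 13·215 = 2795 px.

2795 px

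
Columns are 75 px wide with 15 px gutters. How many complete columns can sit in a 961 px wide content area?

10 columns: 10·75 + 9·15 = 885 px ≤ 961.
11 columns: 975 px > 961. So 10.

10 columns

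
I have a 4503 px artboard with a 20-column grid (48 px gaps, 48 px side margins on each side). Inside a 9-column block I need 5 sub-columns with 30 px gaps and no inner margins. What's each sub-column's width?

Subtract both margins: 4503 − 2·48 = 4407 px.
20 columns + 19 gaps: 20c + 19·48 = 4407.
20c = 4407 − 912 = 3495, so c = 174.75 px.
Span of 9: 9·174.75 + 8·48 = 1572.75 + 384 = 1956.75 px.
1956.75 − 4·30 = 1836.75; ÷5 gives d = 367.35 px.

367.35 px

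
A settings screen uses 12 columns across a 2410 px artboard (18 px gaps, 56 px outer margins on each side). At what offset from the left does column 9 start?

1600 px

Content = 2410 − 2·56 = 2298 px.
12c + 11·18 = 2298 → 12c = 2100 → c = 175 px.
Before column 9: the margin + 8 columns + 8 gaps.
Offset = 56 + 8·(175 + 18) = 56 + 1544 = 1600 px.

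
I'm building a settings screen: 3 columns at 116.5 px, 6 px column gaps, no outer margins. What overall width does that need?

Summing: 349.5 + 12 = 361.5 px.

361.5 px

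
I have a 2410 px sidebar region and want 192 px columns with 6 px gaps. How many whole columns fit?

12 columns

Each extra column adds 192 + 6 = 198 px.
(2410 + 6) / 198 = 12.20, so 12 columns fit.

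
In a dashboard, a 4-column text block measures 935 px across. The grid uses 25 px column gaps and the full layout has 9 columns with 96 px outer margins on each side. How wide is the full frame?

2327 px

4 columns + 3 column gaps: 4c + 3·25 = 935.
4c = 935 − 75 = 860, so c = 215 px.
Frame = 2·96 + 9·215 + 8·25 = 192 + 1935 + 200 = 2327 px.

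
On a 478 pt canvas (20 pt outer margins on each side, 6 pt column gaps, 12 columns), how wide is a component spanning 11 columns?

401 pt

Take off 40 pt of margins, leaving 438 pt.
12 columns + 11 column gaps: 12c + 11·6 = 438.
12c = 438 − 66 = 372, so c = 31 pt.
11 columns plus 10 column gaps: 341 + 60 = 401 pt.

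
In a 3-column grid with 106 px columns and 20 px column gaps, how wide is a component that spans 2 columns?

Span of 2: 2·106 + 1·20 = 212 + 20 = 232 px.

232 px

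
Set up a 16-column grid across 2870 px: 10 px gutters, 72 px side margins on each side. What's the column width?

161 px

Take off 144 px of margins, leaving 2726 px.
16c + 15·10 = 2726 → 16c = 2576 → c = 161 px.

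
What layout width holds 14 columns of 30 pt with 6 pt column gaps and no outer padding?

Total width: 14·30 + 13·6 = 498 pt.

498 pt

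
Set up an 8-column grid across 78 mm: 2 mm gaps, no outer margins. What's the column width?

8 mm

Subtracting 7 gaps of 2 leaves 64 for 8 columns, so c = 8 mm.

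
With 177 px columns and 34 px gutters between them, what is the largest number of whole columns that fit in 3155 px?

k columns need k·177 + (k−1)·34 = k·211 − 34.
k·211 − 34 ≤ 3155 → k ≤ 3189 / 211 ≈ 15.11, so k = 15.

15 columns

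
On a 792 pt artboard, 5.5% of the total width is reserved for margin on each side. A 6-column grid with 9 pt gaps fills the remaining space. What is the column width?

Each margin = 5.5% of 792 = 43.56 pt; content = 792 − 2·43.56 = 704.88 pt.
6 columns + 5 gaps: 6c + 5·9 = 704.88.
6c = 704.88 − 45 = 659.88, so c = 109.98 pt.

109.98 pt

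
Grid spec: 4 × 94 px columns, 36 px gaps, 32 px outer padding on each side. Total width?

548 px

Total width: 2·32 + 4·94 + 3·36 = 548 px.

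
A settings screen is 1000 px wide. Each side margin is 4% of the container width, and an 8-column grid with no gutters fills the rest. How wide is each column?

115 px

1000 × (1 − 2·4%) = 1000 × 92% = 920 px for the columns.
920 / 8 = 115 px per column.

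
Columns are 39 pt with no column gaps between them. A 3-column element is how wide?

3-column span = 3·39 = 117 pt.

117 pt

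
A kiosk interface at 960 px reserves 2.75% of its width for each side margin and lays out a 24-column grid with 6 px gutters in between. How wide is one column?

32.05 px

Each margin = 2.75% of 960 = 26.4 px; content = 960 − 2·26.4 = 907.2 px.
907.2 − 23·6 = 769.2; ÷24 gives c = 32.05 px.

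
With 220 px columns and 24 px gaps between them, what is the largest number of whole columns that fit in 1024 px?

4 columns

Each extra column adds 220 + 24 = 244 px.
(1024 + 24) / 244 = 4.30, so 4 columns fit.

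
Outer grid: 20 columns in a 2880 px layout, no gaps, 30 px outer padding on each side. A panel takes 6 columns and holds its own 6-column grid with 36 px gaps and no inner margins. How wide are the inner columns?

111 px

Inside the margins: 2880 − 60 = 2820 px.
2820 / 20 = 141 px per column.
6-column span = 6·141 = 846 px.
6 columns + 5 gaps: 6d + 5·36 = 846.
6d = 846 − 180 = 666, so d = 111 px.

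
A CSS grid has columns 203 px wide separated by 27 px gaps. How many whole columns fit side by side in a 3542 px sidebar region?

15 columns

15 columns: 15·203 + 14·27 = 3423 px ≤ 3542.
16 columns: 3653 px > 3542. So 15.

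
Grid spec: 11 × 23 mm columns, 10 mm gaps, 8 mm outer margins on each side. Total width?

369 mm

Adding margins, columns and gutters: 16 + 253 + 100 = 369 mm.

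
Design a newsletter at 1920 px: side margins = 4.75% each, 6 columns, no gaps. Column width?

1920 × (1 − 2·4.75%) = 1920 × 90.5% = 1737.6 px for the columns.
With no gaps, each column is 1737.6/6 = 289.6 px.

289.6 px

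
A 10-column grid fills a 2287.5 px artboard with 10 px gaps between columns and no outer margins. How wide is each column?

219.75 px

2287.5 − 9·10 = 2197.5; ÷10 gives c = 219.75 px.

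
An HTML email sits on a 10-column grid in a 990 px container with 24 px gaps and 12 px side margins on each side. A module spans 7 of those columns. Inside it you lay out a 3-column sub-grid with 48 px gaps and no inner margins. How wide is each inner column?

Take off 24 px of margins, leaving 966 px.
10 columns + 9 gaps: 10c + 9·24 = 966.
10c = 966 − 216 = 750, so c = 75 px.
7-column span = 7·75 + 6·24 = 669 px.
3 columns + 2 gaps: 3d + 2·48 = 669.
3d = 669 − 96 = 573, so d = 191 px.

191 px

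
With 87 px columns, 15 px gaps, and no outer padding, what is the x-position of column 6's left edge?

No margin, so column 6 starts at 5·(column + gutter) = 5·102 = 510 px.

510 px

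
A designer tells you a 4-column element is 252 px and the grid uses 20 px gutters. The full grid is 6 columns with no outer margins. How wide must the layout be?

388 px

4 columns + 3 gutters: 4c + 3·20 = 252.
4c = 252 − 60 = 192, so c = 48 px.
Layout = 6·48 + 5·20 = 288 + 100 = 388 px.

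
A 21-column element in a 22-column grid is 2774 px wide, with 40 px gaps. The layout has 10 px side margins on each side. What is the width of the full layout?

2774 − 20·40 = 1974; ÷21 gives c = 94 px.
Adding margins, columns and gutters: 20 + 2068 + 840 = 2928 px.

2928 px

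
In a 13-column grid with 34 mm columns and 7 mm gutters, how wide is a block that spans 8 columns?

321 mm

8 columns plus 7 gutters: 272 + 49 = 321 mm.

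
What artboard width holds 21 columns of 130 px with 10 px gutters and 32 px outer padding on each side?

2994 px

Total width: 2·32 + 21·130 + 20·10 = 2994 px.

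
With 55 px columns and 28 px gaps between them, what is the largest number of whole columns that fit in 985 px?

12 columns

k columns need k·55 + (k−1)·28 = k·83 − 28.
k·83 − 28 ≤ 985 → k ≤ 1013 / 83 ≈ 12.20, so k = 12.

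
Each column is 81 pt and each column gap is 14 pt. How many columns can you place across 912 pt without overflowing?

9 columns

9 columns: 9·81 + 8·14 = 841 pt ≤ 912.
10 columns: 936 pt > 912. So 9.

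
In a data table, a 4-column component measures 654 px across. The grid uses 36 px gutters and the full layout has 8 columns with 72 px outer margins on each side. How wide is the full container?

Subtracting 3 gutters of 36 leaves 546 for 4 columns, so c = 136.5 px.
Total width: 2·72 + 8·136.5 + 7·36 = 1488 px.

1488 px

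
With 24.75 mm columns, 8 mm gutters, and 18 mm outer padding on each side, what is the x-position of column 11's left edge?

345.5 mm

Before column 11: the margin + 10 columns + 10 gutters.
Offset = 18 + 10·(24.75 + 8) = 18 + 327.5 = 345.5 mm.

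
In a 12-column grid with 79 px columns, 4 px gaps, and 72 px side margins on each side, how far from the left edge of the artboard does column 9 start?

Column 9 starts at margin + 8·(column + gutter) = 72 + 8·83 = 736 px.

736 px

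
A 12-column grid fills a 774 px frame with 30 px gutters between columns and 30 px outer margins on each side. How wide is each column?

Content width = 774 − 2·30 = 714 px.
12c + 11·30 = 714 → 12c = 384 → c = 32 px.

32 px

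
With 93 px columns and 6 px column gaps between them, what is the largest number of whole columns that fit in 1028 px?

10 columns: 10·93 + 9·6 = 984 px ≤ 1028.
11 columns: 1083 px > 1028. So 10.

10 columns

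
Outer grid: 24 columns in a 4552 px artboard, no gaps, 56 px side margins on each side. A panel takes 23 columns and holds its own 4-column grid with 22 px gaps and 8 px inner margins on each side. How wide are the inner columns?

1043.25 px

Take off 112 px of margins, leaving 4440 px.
24c = 4440 → c = 185 px.
23-column span = 23·185 = 4255 px.
Inner content = 4255 − 2·8 = 4239 px.
4d + 3·22 = 4239 → 4d = 4173 → d = 1043.25 px.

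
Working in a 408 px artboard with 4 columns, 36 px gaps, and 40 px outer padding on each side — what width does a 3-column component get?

237 px

Content width = 408 − 2·40 = 328 px.
4 columns + 3 gaps: 4c + 3·36 = 328.
4c = 328 − 108 = 220, so c = 55 px.
3-column span = 3·55 + 2·36 = 237 px.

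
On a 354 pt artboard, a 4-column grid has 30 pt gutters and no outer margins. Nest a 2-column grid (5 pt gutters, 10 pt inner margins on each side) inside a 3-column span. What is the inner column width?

4 columns + 3 gutters: 4c + 3·30 = 354.
4c = 354 − 90 = 264, so c = 66 pt.
3 columns plus 2 gutters: 198 + 60 = 258 pt.
Inner content = 258 − 2·10 = 238 pt.
238 − 1·5 = 233; ÷2 gives d = 116.5 pt.

116.5 pt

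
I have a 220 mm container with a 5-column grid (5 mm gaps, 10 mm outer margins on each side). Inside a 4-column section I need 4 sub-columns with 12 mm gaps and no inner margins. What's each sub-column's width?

Outer content = 220 − 2·10 = 200 mm.
Subtracting 4 gaps of 5 leaves 180 for 5 columns, so c = 36 mm.
4-column span = 4·36 + 3·5 = 159 mm.
Subtracting 3 gaps of 12 leaves 123 for 4 columns, so d = 30.75 mm.

30.75 mm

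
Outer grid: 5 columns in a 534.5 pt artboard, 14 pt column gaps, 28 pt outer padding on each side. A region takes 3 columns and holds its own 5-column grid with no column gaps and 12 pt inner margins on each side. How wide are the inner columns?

Inside the margins: 534.5 − 56 = 478.5 pt.
478.5 − 4·14 = 422.5; ÷5 gives c = 84.5 pt.
3-column span = 3·84.5 + 2·14 = 281.5 pt.
Inner content = 281.5 − 2·12 = 257.5 pt.
With no column gaps, each column is 257.5/5 = 51.5 pt.

51.5 pt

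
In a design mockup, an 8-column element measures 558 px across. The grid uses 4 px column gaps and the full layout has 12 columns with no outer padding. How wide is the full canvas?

Subtracting 7 column gaps of 4 leaves 530 for 8 columns, so c = 66.25 px.
Canvas = 12·66.25 + 11·4 = 795 + 44 = 839 px.

839 px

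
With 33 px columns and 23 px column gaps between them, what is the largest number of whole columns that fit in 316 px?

Each extra column adds 33 + 23 = 56 px.
(316 + 23) / 56 = 6.05, so 6 columns fit.

6 columns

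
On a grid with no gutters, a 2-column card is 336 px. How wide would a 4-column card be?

672 px

With no gutters, each column is 336/2 = 168 px.
With no gutters, 4 columns span 4·168 = 672 px.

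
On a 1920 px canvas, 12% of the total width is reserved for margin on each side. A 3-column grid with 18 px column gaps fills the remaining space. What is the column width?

Margins: 12% × 1920 = 230.4 px each, so content = 1920 − 460.8 = 1459.2 px.
Subtracting 2 column gaps of 18 leaves 1423.2 for 3 columns, so c = 474.4 px.

474.4 px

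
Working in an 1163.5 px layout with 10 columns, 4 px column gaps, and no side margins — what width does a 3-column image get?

346.25 px

10 columns + 9 column gaps: 10c + 9·4 = 1163.5.
10c = 1163.5 − 36 = 1127.5, so c = 112.75 px.
3 columns plus 2 column gaps: 338.25 + 8 = 346.25 px.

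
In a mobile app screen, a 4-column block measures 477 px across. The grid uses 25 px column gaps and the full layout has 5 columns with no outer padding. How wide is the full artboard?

4c + 3·25 = 477 → 4c = 402 → c = 100.5 px.
Artboard = 5·100.5 + 4·25 = 502.5 + 100 = 602.5 px.

602.5 px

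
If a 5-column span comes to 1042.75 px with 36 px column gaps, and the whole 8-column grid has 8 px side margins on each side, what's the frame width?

1706 px

1042.75 − 4·36 = 898.75; ÷5 gives c = 179.75 px.
Adding margins, columns and gutters: 16 + 1438 + 252 = 1706 px.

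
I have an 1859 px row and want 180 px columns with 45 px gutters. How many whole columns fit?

8 columns

Each extra column adds 180 + 45 = 225 px.
(1859 + 45) / 225 = 8.46, so 8 columns fit.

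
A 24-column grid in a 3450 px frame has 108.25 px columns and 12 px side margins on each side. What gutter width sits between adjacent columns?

36 px

Subtract both margins: 3450 − 2·12 = 3426 px.
Columns use 2598 px, leaving 828 px across 23 gutters = 36 px each.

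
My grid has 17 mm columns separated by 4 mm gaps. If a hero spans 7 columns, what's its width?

7-column span = 7·17 + 6·4 = 143 mm.

143 mm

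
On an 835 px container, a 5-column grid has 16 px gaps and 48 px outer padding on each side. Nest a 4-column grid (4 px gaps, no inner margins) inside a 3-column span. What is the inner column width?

106.25 px

Subtract both margins: 835 − 2·48 = 739 px.
739 − 4·16 = 675; ÷5 gives c = 135 px.
3-column span = 3·135 + 2·16 = 437 px.
4d + 3·4 = 437 → 4d = 425 → d = 106.25 px.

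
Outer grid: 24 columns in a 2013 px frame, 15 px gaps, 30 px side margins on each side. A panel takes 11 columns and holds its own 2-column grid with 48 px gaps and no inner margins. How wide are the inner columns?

419.5 px

Take off 60 px of margins, leaving 1953 px.
24 columns + 23 gaps: 24c + 23·15 = 1953.
24c = 1953 − 345 = 1608, so c = 67 px.
Span of 11: 11·67 + 10·15 = 737 + 150 = 887 px.
Subtracting 1 gap of 48 leaves 839 for 2 columns, so d = 419.5 px.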